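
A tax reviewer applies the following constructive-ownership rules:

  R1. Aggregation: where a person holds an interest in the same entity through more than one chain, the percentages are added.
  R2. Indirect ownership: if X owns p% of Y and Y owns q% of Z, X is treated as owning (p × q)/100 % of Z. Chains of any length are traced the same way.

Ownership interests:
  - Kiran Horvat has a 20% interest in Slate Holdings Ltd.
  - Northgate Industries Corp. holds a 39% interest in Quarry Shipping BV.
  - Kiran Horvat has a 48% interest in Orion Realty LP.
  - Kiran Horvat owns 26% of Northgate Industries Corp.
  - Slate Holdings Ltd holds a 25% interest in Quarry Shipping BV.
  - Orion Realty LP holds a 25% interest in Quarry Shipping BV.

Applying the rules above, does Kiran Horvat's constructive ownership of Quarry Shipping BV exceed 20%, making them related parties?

Chain via Northgate Industries Corp. (R2): 26% × 39% = 10.14% of Quarry Shipping BV.
Chain via Slate Holdings Ltd (R2): 20% × 25% = 5% of Quarry Shipping BV.
Chain via Orion Realty LP (R2): 48% × 25% = 12% of Quarry Shipping BV.
Aggregating (R1): 10.14% + 5% + 12% = 27.14%.
27.14% exceeds the 20% threshold, so Kiran is a related party to Quarry Shipping BV.

Yes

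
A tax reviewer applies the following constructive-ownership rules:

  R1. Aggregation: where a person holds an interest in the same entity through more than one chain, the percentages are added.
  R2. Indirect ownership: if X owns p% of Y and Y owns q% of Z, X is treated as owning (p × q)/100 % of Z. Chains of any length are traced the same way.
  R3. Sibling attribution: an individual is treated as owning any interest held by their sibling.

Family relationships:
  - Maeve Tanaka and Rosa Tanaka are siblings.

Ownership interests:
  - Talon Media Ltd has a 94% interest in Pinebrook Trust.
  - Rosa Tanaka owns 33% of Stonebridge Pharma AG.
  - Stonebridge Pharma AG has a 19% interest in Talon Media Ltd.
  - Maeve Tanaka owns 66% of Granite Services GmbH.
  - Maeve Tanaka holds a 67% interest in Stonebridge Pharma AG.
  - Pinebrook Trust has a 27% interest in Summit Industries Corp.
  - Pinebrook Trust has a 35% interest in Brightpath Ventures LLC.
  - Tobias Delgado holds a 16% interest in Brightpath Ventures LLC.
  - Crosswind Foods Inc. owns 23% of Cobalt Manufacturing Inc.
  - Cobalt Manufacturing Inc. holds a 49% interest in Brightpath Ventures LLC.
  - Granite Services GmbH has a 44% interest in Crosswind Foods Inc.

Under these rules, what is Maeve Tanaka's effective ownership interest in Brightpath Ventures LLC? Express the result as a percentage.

9.523808%

By sibling attribution (R3), Maeve Tanaka is treated as also owning Rosa Tanaka's interest in Stonebridge Pharma AG, giving 67% + 33% = 100%.
Chain via Granite Services GmbH → Crosswind Foods Inc. → Cobalt Manufacturing Inc. (R2): 66% × 44% × 23% × 49% = 3.272808% of Brightpath Ventures LLC.
Chain via Stonebridge Pharma AG → Talon Media Ltd → Pinebrook Trust (R2): 100% × 19% × 94% × 35% = 6.251% of Brightpath Ventures LLC.
Aggregating (R1): 3.272808% + 6.251% = 9.523808%.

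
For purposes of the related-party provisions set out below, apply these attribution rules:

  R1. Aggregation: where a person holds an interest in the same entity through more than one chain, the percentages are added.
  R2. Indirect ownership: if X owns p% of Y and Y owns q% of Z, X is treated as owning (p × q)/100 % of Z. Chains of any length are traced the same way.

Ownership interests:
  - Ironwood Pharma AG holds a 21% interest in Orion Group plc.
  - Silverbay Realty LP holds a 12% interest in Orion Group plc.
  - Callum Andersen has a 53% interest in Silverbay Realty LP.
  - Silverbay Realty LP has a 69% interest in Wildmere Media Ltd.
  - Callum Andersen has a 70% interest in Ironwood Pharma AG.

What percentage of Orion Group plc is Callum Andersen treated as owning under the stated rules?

21.06%

Chain via Ironwood Pharma AG (R2): 70% × 21% = 14.7% of Orion Group plc.
Chain via Silverbay Realty LP (R2): 53% × 12% = 6.36% of Orion Group plc.
Aggregating (R1): 14.7% + 6.36% = 21.06%.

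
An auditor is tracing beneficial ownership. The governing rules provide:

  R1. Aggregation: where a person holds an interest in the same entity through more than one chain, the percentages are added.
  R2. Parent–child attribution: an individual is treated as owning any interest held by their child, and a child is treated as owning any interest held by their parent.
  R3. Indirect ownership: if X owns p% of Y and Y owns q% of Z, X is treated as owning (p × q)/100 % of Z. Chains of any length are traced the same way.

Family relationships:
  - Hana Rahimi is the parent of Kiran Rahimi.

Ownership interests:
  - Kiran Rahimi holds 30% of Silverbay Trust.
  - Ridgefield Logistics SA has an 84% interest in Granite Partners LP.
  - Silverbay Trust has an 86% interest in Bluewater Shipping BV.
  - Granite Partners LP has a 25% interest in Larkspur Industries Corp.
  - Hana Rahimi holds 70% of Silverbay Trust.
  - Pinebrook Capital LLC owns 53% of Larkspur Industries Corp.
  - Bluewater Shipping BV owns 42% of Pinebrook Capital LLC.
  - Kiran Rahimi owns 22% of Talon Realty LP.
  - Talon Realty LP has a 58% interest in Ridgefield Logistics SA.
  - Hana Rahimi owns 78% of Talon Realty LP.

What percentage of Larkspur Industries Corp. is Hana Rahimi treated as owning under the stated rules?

By parent–child attribution (R2), Hana Rahimi is treated as also owning Kiran Rahimi's interest in Talon Realty LP, giving 78% + 22% = 100%.
By parent–child attribution (R2), Hana Rahimi is treated as also owning Kiran Rahimi's interest in Silverbay Trust, giving 70% + 30% = 100%.
Chain via Talon Realty LP → Ridgefield Logistics SA → Granite Partners LP (R3): 100% × 58% × 84% × 25% = 12.18% of Larkspur Industries Corp.
Chain via Silverbay Trust → Bluewater Shipping BV → Pinebrook Capital LLC (R3): 100% × 86% × 42% × 53% = 19.1436% of Larkspur Industries Corp.
Aggregating (R1): 12.18% + 19.1436% = 31.3236%.

31.3236%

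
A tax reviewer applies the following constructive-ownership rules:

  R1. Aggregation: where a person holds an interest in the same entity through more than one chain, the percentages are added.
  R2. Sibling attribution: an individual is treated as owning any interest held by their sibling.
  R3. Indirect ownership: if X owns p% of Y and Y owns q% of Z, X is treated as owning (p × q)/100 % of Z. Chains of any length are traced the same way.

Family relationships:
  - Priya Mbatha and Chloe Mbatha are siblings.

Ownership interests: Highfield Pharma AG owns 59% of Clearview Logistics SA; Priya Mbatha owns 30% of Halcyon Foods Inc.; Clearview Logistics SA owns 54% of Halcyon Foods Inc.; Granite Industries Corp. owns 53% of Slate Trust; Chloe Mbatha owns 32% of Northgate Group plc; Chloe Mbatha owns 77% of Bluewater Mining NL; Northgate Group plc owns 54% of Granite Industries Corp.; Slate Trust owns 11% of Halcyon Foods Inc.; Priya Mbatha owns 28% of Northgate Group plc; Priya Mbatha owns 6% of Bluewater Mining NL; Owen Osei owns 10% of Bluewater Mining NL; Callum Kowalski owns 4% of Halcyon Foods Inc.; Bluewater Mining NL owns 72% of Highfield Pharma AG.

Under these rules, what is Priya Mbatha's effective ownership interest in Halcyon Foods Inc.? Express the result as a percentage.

50.928456%

By sibling attribution (R2), Priya Mbatha is treated as also owning Chloe Mbatha's interest in Bluewater Mining NL, giving 6% + 77% = 83%.
By sibling attribution (R2), Priya Mbatha is treated as also owning Chloe Mbatha's interest in Northgate Group plc, giving 28% + 32% = 60%.
Chain via Bluewater Mining NL → Highfield Pharma AG → Clearview Logistics SA (R3): 83% × 72% × 59% × 54% = 19.039536% of Halcyon Foods Inc.
Chain via Northgate Group plc → Granite Industries Corp. → Slate Trust (R3): 60% × 54% × 53% × 11% = 1.88892% of Halcyon Foods Inc.
Direct interest in Halcyon Foods Inc: 30%.
Aggregating (R1): 19.039536% + 1.88892% + 30% = 50.928456%.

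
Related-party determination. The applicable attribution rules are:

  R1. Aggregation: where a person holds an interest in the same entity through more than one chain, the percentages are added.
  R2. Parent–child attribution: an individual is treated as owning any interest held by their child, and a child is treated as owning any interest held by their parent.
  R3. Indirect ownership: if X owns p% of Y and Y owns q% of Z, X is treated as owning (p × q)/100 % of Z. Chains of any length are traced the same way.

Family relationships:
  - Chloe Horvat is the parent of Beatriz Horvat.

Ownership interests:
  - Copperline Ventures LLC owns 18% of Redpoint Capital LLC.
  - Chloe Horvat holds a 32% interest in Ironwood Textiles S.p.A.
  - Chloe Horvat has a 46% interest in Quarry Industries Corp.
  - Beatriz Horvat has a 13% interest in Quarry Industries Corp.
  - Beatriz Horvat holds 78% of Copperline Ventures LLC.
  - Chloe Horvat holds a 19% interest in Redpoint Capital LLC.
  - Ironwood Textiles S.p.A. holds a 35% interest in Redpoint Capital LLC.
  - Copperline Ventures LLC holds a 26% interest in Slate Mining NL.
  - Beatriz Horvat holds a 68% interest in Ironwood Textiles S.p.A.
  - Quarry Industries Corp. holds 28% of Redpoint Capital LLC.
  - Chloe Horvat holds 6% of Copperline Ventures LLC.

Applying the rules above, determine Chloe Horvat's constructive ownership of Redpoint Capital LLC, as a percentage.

85.64%

By parent–child attribution (R2), Chloe Horvat is treated as also owning Beatriz Horvat's interest in Quarry Industries Corp, giving 46% + 13% = 59%.
By parent–child attribution (R2), Chloe Horvat is treated as also owning Beatriz Horvat's interest in Copperline Ventures LLC, giving 6% + 78% = 84%.
By parent–child attribution (R2), Chloe Horvat is treated as also owning Beatriz Horvat's interest in Ironwood Textiles S.p.A, giving 32% + 68% = 100%.
Chain via Quarry Industries Corp. (R3): 59% × 28% = 16.52% of Redpoint Capital LLC.
Chain via Copperline Ventures LLC (R3): 84% × 18% = 15.12% of Redpoint Capital LLC.
Chain via Ironwood Textiles S.p.A. (R3): 100% × 35% = 35% of Redpoint Capital LLC.
Direct interest in Redpoint Capital LLC: 19%.
Aggregating (R1): 16.52% + 15.12% + 35% + 19% = 85.64%.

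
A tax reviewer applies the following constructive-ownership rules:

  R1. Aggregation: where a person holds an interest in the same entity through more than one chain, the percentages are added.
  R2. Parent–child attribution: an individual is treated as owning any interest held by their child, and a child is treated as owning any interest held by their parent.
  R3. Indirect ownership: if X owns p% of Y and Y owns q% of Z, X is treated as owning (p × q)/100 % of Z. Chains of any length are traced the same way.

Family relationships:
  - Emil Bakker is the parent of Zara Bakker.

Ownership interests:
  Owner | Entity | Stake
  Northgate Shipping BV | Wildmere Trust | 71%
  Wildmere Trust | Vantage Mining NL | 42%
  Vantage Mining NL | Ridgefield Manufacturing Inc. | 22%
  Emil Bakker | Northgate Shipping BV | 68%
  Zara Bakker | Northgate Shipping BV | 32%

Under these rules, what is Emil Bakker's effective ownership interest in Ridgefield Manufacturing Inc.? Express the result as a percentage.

By parent–child attribution (R2), Emil Bakker is treated as also owning Zara Bakker's interest in Northgate Shipping BV, giving 68% + 32% = 100%.
Chain via Northgate Shipping BV → Wildmere Trust → Vantage Mining NL (R3): 100% × 71% × 42% × 22% = 6.5604% of Ridgefield Manufacturing Inc.

6.5604%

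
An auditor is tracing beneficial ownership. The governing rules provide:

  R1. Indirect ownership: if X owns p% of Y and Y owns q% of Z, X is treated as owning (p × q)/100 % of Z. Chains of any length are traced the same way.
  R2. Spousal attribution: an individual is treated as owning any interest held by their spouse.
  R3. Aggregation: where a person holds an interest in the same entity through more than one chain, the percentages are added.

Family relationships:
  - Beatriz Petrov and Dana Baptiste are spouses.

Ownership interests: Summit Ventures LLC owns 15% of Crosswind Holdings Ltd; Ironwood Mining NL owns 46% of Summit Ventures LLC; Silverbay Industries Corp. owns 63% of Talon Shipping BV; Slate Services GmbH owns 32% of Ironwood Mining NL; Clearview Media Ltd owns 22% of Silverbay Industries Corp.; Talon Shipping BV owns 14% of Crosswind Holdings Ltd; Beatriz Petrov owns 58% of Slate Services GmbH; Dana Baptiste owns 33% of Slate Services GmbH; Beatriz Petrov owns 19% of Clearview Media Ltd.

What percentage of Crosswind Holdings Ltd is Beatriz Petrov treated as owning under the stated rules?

2.377956%

By spousal attribution (R2), Beatriz Petrov is treated as also owning Dana Baptiste's interest in Slate Services GmbH, giving 58% + 33% = 91%.
Chain via Slate Services GmbH → Ironwood Mining NL → Summit Ventures LLC (R1): 91% × 32% × 46% × 15% = 2.00928% of Crosswind Holdings Ltd.
Chain via Clearview Media Ltd → Silverbay Industries Corp. → Talon Shipping BV (R1): 19% × 22% × 63% × 14% = 0.368676% of Crosswind Holdings Ltd.
Aggregating (R3): 2.00928% + 0.368676% = 2.377956%.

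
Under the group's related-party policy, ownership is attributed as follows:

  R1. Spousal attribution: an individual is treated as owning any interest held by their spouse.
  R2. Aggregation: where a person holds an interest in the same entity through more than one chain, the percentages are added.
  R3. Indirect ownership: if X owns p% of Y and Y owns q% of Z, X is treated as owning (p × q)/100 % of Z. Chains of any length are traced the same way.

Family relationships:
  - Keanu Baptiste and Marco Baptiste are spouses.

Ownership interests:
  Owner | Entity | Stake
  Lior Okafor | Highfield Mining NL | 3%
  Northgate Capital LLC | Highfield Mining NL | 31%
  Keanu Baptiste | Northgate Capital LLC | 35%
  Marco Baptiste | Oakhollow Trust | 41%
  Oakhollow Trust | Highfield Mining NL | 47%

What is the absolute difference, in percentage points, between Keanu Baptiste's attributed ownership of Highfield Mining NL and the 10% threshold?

20.12

By spousal attribution (R1), Keanu Baptiste is treated as owning Marco Baptiste's 41% interest in Oakhollow Trust.
Chain via Northgate Capital LLC (R3): 35% × 31% = 10.85% of Highfield Mining NL.
Chain via Oakhollow Trust (R3): 41% × 47% = 19.27% of Highfield Mining NL.
Aggregating (R2): 10.85% + 19.27% = 30.12%.
30.12% exceeds the 10% threshold by 20.12 percentage points.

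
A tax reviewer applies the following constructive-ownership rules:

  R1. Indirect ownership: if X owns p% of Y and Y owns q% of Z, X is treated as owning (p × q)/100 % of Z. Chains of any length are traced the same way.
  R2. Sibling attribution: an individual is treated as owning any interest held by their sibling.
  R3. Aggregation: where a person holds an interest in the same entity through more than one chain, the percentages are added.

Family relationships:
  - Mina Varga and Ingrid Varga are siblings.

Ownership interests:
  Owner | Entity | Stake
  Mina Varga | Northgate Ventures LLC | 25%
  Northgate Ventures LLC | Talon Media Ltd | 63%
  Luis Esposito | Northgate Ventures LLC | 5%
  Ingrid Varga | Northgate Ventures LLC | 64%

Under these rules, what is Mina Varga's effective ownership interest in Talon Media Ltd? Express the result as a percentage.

By sibling attribution (R2), Mina Varga is treated as also owning Ingrid Varga's interest in Northgate Ventures LLC, giving 25% + 64% = 89%.
Chain via Northgate Ventures LLC (R1): 89% × 63% = 56.07% of Talon Media Ltd.

56.07%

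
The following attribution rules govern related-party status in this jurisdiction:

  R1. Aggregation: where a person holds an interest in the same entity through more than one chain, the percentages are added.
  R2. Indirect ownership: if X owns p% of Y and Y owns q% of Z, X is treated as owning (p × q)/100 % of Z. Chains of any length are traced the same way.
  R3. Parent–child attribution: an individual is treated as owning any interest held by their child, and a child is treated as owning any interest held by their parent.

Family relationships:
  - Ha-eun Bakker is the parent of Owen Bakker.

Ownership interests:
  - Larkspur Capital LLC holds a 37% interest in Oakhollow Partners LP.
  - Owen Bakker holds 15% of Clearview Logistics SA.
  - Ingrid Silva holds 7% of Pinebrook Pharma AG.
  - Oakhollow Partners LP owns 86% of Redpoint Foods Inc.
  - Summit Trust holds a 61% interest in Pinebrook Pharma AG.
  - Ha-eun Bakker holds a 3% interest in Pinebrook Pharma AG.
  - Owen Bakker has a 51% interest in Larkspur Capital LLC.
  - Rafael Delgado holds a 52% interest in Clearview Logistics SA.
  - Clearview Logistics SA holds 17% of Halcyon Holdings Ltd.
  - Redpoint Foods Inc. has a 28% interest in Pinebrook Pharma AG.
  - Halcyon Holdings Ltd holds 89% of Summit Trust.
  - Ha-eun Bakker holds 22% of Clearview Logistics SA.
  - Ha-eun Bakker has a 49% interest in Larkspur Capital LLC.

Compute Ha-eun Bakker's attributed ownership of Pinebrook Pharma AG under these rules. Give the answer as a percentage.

15.324441%

By parent–child attribution (R3), Ha-eun Bakker is treated as also owning Owen Bakker's interest in Clearview Logistics SA, giving 22% + 15% = 37%.
By parent–child attribution (R3), Ha-eun Bakker is treated as also owning Owen Bakker's interest in Larkspur Capital LLC, giving 49% + 51% = 100%.
Chain via Clearview Logistics SA → Halcyon Holdings Ltd → Summit Trust (R2): 37% × 17% × 89% × 61% = 3.414841% of Pinebrook Pharma AG.
Chain via Larkspur Capital LLC → Oakhollow Partners LP → Redpoint Foods Inc. (R2): 100% × 37% × 86% × 28% = 8.9096% of Pinebrook Pharma AG.
Direct interest in Pinebrook Pharma AG: 3%.
Aggregating (R1): 3.414841% + 8.9096% + 3% = 15.324441%.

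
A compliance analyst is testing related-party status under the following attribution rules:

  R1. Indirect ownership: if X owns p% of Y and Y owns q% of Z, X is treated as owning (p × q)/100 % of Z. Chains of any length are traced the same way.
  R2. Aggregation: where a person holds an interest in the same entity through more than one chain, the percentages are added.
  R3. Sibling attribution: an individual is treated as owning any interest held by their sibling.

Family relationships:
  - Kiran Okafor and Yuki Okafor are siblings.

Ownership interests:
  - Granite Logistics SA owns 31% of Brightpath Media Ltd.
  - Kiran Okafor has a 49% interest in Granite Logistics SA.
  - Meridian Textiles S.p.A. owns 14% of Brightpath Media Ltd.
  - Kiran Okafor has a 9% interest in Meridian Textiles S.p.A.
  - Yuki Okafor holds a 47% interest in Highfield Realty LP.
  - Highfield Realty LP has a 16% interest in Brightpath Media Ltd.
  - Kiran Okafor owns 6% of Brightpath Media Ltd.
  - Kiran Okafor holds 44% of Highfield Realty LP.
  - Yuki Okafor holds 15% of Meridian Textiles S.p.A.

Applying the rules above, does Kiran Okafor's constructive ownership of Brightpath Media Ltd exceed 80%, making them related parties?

No

By sibling attribution (R3), Kiran Okafor is treated as also owning Yuki Okafor's interest in Highfield Realty LP, giving 44% + 47% = 91%.
By sibling attribution (R3), Kiran Okafor is treated as also owning Yuki Okafor's interest in Meridian Textiles S.p.A, giving 9% + 15% = 24%.
Chain via Highfield Realty LP (R1): 91% × 16% = 14.56% of Brightpath Media Ltd.
Chain via Granite Logistics SA (R1): 49% × 31% = 15.19% of Brightpath Media Ltd.
Chain via Meridian Textiles S.p.A. (R1): 24% × 14% = 3.36% of Brightpath Media Ltd.
Direct interest in Brightpath Media Ltd: 6%.
Aggregating (R2): 14.56% + 15.19% + 3.36% + 6% = 39.11%.
39.11% does not exceed the 80% threshold, so Kiran is not a related party to Brightpath Media Ltd.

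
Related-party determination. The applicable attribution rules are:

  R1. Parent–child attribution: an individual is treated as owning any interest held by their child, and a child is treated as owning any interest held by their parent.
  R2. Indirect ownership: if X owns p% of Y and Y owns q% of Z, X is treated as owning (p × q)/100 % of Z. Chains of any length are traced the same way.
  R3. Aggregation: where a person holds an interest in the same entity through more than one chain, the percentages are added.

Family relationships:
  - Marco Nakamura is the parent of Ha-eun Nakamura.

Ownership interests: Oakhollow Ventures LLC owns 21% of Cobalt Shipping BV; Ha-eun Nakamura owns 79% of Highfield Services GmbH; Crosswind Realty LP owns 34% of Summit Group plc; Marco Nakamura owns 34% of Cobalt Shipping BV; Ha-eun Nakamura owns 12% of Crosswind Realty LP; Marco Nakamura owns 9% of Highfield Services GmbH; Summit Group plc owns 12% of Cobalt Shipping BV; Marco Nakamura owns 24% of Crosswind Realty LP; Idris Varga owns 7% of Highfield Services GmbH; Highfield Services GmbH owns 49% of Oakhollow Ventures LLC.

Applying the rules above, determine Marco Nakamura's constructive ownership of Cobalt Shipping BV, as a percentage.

By parent–child attribution (R1), Marco Nakamura is treated as also owning Ha-eun Nakamura's interest in Crosswind Realty LP, giving 24% + 12% = 36%.
By parent–child attribution (R1), Marco Nakamura is treated as also owning Ha-eun Nakamura's interest in Highfield Services GmbH, giving 9% + 79% = 88%.
Chain via Crosswind Realty LP → Summit Group plc (R2): 36% × 34% × 12% = 1.4688% of Cobalt Shipping BV.
Chain via Highfield Services GmbH → Oakhollow Ventures LLC (R2): 88% × 49% × 21% = 9.0552% of Cobalt Shipping BV.
Direct interest in Cobalt Shipping BV: 34%.
Aggregating (R3): 1.4688% + 9.0552% + 34% = 44.524%.

44.524%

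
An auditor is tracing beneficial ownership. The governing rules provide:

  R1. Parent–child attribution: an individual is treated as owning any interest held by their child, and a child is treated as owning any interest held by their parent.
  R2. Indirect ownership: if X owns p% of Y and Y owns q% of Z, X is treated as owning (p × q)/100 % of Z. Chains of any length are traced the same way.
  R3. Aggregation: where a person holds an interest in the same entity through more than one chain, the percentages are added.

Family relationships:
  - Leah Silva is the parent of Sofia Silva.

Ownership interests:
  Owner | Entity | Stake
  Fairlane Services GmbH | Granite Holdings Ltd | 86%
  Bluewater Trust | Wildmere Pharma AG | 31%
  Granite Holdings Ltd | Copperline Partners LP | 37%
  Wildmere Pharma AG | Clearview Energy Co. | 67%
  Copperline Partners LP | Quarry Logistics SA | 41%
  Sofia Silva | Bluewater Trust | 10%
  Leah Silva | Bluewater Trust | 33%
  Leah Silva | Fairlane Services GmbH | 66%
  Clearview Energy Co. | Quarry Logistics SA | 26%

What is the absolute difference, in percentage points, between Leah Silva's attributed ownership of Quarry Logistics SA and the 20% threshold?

By parent–child attribution (R1), Leah Silva is treated as also owning Sofia Silva's interest in Bluewater Trust, giving 33% + 10% = 43%.
Chain via Bluewater Trust → Wildmere Pharma AG → Clearview Energy Co. (R2): 43% × 31% × 67% × 26% = 2.322086% of Quarry Logistics SA.
Chain via Fairlane Services GmbH → Granite Holdings Ltd → Copperline Partners LP (R2): 66% × 86% × 37% × 41% = 8.610492% of Quarry Logistics SA.
Aggregating (R3): 2.322086% + 8.610492% = 10.932578%.
10.932578% falls short of the 20% threshold by 9.067422 percentage points.

9.067422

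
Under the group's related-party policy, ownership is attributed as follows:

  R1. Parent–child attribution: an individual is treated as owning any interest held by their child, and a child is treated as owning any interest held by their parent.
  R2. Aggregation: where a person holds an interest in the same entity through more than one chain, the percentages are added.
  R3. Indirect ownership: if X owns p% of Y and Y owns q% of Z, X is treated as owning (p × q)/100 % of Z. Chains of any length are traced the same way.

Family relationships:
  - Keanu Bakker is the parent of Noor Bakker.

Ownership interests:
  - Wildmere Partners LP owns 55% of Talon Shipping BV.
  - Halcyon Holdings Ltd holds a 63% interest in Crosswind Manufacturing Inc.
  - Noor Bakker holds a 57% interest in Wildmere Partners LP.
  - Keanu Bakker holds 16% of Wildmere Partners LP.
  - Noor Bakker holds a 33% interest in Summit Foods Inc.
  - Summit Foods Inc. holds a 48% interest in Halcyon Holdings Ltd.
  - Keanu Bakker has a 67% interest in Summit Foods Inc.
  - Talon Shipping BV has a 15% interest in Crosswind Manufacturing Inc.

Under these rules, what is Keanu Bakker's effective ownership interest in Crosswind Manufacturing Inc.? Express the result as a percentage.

By parent–child attribution (R1), Keanu Bakker is treated as also owning Noor Bakker's interest in Summit Foods Inc, giving 67% + 33% = 100%.
By parent–child attribution (R1), Keanu Bakker is treated as also owning Noor Bakker's interest in Wildmere Partners LP, giving 16% + 57% = 73%.
Chain via Summit Foods Inc. → Halcyon Holdings Ltd (R3): 100% × 48% × 63% = 30.24% of Crosswind Manufacturing Inc.
Chain via Wildmere Partners LP → Talon Shipping BV (R3): 73% × 55% × 15% = 6.0225% of Crosswind Manufacturing Inc.
Aggregating (R2): 30.24% + 6.0225% = 36.2625%.

36.2625%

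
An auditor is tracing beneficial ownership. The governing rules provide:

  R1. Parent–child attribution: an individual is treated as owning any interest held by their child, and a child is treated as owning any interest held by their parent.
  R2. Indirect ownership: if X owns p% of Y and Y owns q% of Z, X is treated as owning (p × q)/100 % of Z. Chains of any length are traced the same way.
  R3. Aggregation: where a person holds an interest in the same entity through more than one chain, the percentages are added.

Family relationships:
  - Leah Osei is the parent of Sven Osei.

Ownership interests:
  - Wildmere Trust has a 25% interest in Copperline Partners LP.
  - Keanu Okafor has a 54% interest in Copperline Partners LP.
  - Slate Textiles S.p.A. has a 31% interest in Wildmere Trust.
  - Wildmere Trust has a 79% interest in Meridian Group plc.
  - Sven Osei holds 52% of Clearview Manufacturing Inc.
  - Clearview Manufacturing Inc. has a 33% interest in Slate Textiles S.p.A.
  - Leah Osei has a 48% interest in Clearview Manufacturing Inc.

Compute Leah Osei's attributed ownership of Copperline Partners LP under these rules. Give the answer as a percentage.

2.5575%

By parent–child attribution (R1), Leah Osei is treated as also owning Sven Osei's interest in Clearview Manufacturing Inc, giving 48% + 52% = 100%.
Chain via Clearview Manufacturing Inc. → Slate Textiles S.p.A. → Wildmere Trust (R2): 100% × 33% × 31% × 25% = 2.5575% of Copperline Partners LP.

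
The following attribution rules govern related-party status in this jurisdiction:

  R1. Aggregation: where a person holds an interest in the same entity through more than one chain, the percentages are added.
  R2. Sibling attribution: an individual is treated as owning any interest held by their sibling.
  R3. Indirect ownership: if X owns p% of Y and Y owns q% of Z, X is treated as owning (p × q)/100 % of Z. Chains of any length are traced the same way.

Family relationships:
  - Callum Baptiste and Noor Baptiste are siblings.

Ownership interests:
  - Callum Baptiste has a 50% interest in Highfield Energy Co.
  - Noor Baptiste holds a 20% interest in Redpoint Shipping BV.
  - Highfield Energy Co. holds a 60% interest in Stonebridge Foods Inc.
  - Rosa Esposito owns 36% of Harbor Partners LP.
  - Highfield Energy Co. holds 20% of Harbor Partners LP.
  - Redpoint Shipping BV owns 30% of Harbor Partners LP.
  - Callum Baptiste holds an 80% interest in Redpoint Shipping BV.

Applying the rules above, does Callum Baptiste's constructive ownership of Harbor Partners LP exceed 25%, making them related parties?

By sibling attribution (R2), Callum Baptiste is treated as also owning Noor Baptiste's interest in Redpoint Shipping BV, giving 80% + 20% = 100%.
Chain via Redpoint Shipping BV (R3): 100% × 30% = 30% of Harbor Partners LP.
Chain via Highfield Energy Co. (R3): 50% × 20% = 10% of Harbor Partners LP.
Aggregating (R1): 30% + 10% = 40%.
40% exceeds the 25% threshold, so Callum is a related party to Harbor Partners LP.

Yes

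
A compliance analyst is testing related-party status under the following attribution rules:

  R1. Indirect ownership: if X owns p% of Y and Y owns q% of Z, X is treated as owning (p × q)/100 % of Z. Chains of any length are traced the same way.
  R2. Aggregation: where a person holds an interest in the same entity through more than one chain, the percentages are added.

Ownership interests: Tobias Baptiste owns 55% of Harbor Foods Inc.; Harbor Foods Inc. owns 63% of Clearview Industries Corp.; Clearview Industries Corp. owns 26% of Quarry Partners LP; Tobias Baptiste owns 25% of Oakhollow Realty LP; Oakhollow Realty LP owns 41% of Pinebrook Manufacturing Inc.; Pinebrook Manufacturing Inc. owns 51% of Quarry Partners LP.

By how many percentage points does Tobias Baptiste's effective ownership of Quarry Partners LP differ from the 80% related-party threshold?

65.7635

Chain via Harbor Foods Inc. → Clearview Industries Corp. (R1): 55% × 63% × 26% = 9.009% of Quarry Partners LP.
Chain via Oakhollow Realty LP → Pinebrook Manufacturing Inc. (R1): 25% × 41% × 51% = 5.2275% of Quarry Partners LP.
Aggregating (R2): 9.009% + 5.2275% = 14.2365%.
14.2365% falls short of the 80% threshold by 65.7635 percentage points.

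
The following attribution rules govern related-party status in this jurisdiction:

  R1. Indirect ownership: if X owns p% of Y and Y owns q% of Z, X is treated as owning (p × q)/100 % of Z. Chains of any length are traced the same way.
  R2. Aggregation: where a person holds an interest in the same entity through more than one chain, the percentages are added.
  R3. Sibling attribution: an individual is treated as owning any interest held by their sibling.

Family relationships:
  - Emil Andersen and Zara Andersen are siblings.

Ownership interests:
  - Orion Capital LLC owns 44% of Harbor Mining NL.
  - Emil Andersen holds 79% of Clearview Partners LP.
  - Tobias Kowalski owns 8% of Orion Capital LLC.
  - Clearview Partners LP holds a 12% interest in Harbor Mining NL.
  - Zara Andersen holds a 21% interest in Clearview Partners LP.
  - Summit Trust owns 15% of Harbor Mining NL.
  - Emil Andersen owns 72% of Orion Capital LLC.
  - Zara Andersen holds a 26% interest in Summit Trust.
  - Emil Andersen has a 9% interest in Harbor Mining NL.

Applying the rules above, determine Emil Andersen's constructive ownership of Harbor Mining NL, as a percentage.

56.58%

By sibling attribution (R3), Emil Andersen is treated as also owning Zara Andersen's interest in Clearview Partners LP, giving 79% + 21% = 100%.
By sibling attribution (R3), Emil Andersen is treated as owning Zara Andersen's 26% interest in Summit Trust.
Chain via Orion Capital LLC (R1): 72% × 44% = 31.68% of Harbor Mining NL.
Chain via Clearview Partners LP (R1): 100% × 12% = 12% of Harbor Mining NL.
Direct interest in Harbor Mining NL: 9%.
Chain via Summit Trust (R1): 26% × 15% = 3.9% of Harbor Mining NL.
Aggregating (R2): 31.68% + 12% + 9% + 3.9% = 56.58%.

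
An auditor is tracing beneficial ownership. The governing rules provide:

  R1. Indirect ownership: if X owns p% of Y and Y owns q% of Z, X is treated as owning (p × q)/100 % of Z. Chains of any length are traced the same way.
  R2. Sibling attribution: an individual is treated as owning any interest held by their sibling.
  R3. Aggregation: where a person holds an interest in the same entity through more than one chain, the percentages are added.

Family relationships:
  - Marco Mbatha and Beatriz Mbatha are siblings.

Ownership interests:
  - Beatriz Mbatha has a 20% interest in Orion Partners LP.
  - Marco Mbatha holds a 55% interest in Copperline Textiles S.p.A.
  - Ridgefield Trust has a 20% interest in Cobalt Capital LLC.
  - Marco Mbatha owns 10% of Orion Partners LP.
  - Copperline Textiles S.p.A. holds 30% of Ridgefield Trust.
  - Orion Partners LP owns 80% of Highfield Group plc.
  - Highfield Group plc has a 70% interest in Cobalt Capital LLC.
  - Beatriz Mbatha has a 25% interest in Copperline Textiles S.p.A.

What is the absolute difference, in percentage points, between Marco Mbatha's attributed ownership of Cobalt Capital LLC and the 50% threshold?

28.4

By sibling attribution (R2), Marco Mbatha is treated as also owning Beatriz Mbatha's interest in Orion Partners LP, giving 10% + 20% = 30%.
By sibling attribution (R2), Marco Mbatha is treated as also owning Beatriz Mbatha's interest in Copperline Textiles S.p.A, giving 55% + 25% = 80%.
Chain via Orion Partners LP → Highfield Group plc (R1): 30% × 80% × 70% = 16.8% of Cobalt Capital LLC.
Chain via Copperline Textiles S.p.A. → Ridgefield Trust (R1): 80% × 30% × 20% = 4.8% of Cobalt Capital LLC.
Aggregating (R3): 16.8% + 4.8% = 21.6%.
21.6% falls short of the 50% threshold by 28.4 percentage points.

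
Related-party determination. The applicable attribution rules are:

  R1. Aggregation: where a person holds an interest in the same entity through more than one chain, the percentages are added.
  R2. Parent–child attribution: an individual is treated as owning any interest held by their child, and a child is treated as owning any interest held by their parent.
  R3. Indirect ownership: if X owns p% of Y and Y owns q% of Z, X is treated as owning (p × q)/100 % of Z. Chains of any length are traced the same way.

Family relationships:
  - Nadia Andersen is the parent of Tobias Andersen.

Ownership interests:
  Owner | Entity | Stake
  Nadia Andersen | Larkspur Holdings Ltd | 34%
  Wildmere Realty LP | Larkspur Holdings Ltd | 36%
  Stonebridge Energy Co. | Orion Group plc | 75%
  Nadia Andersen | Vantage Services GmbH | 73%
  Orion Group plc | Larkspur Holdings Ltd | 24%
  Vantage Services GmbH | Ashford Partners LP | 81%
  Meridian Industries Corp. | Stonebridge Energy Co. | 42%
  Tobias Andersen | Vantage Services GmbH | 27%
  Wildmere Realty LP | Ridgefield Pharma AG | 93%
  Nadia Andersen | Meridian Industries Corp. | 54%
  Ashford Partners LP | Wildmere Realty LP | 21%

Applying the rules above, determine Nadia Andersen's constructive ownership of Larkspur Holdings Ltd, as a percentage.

By parent–child attribution (R2), Nadia Andersen is treated as also owning Tobias Andersen's interest in Vantage Services GmbH, giving 73% + 27% = 100%.
Chain via Meridian Industries Corp. → Stonebridge Energy Co. → Orion Group plc (R3): 54% × 42% × 75% × 24% = 4.0824% of Larkspur Holdings Ltd.
Chain via Vantage Services GmbH → Ashford Partners LP → Wildmere Realty LP (R3): 100% × 81% × 21% × 36% = 6.1236% of Larkspur Holdings Ltd.
Direct interest in Larkspur Holdings Ltd: 34%.
Aggregating (R1): 4.0824% + 6.1236% + 34% = 44.206%.

44.206%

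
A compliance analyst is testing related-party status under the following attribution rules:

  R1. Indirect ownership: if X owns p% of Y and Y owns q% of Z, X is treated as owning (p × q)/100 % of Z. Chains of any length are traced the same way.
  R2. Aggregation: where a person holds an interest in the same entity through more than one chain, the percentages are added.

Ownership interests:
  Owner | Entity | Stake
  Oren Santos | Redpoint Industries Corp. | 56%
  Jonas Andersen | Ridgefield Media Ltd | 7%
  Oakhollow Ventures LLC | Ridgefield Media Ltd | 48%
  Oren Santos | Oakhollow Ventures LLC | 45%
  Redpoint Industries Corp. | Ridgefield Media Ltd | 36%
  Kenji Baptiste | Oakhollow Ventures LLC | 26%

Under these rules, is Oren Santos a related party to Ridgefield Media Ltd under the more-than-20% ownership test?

Chain via Oakhollow Ventures LLC (R1): 45% × 48% = 21.6% of Ridgefield Media Ltd.
Chain via Redpoint Industries Corp. (R1): 56% × 36% = 20.16% of Ridgefield Media Ltd.
Aggregating (R2): 21.6% + 20.16% = 41.76%.
41.76% exceeds the 20% threshold, so Oren is a related party to Ridgefield Media Ltd.

Yes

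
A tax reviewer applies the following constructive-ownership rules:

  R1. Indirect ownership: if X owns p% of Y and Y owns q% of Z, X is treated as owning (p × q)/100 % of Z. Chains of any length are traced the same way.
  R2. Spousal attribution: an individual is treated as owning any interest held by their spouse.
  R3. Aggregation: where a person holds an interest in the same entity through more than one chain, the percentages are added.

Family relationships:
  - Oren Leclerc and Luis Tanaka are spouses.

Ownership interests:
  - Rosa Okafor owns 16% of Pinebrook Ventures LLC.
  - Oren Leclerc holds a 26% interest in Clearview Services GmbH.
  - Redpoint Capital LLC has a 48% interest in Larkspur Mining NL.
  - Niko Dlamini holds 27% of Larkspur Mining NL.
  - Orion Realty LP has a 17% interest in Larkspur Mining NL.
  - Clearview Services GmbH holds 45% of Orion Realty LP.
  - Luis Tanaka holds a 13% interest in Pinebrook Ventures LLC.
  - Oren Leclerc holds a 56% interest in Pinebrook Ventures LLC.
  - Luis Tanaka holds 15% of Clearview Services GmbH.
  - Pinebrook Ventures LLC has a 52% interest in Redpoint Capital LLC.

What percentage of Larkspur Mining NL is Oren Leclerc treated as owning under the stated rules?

20.3589%

By spousal attribution (R2), Oren Leclerc is treated as also owning Luis Tanaka's interest in Clearview Services GmbH, giving 26% + 15% = 41%.
By spousal attribution (R2), Oren Leclerc is treated as also owning Luis Tanaka's interest in Pinebrook Ventures LLC, giving 56% + 13% = 69%.
Chain via Clearview Services GmbH → Orion Realty LP (R1): 41% × 45% × 17% = 3.1365% of Larkspur Mining NL.
Chain via Pinebrook Ventures LLC → Redpoint Capital LLC (R1): 69% × 52% × 48% = 17.2224% of Larkspur Mining NL.
Aggregating (R3): 3.1365% + 17.2224% = 20.3589%.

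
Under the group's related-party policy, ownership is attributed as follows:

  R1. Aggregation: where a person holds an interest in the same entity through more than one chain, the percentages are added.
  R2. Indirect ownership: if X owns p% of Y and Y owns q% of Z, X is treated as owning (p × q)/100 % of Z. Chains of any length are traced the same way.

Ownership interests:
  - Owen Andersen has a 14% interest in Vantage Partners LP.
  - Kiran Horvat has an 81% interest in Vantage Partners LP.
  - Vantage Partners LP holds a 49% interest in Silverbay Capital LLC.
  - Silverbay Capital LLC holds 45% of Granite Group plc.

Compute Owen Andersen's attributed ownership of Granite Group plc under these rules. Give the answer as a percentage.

Chain via Vantage Partners LP → Silverbay Capital LLC (R2): 14% × 49% × 45% = 3.087% of Granite Group plc.

3.087%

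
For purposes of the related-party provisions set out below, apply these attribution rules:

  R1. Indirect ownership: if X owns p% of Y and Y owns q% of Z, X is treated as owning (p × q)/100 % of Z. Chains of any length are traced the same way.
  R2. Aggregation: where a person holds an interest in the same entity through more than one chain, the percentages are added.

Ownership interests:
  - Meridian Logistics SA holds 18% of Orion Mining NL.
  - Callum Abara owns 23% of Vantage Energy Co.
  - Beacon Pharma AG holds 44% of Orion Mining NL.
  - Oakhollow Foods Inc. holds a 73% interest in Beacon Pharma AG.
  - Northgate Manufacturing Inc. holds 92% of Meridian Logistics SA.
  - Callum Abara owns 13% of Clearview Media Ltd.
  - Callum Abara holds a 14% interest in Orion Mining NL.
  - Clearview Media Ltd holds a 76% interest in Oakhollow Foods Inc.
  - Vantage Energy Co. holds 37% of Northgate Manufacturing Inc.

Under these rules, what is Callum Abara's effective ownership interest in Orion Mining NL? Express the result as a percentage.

Chain via Vantage Energy Co. → Northgate Manufacturing Inc. → Meridian Logistics SA (R1): 23% × 37% × 92% × 18% = 1.409256% of Orion Mining NL.
Chain via Clearview Media Ltd → Oakhollow Foods Inc. → Beacon Pharma AG (R1): 13% × 76% × 73% × 44% = 3.173456% of Orion Mining NL.
Direct interest in Orion Mining NL: 14%.
Aggregating (R2): 1.409256% + 3.173456% + 14% = 18.582712%.

18.582712%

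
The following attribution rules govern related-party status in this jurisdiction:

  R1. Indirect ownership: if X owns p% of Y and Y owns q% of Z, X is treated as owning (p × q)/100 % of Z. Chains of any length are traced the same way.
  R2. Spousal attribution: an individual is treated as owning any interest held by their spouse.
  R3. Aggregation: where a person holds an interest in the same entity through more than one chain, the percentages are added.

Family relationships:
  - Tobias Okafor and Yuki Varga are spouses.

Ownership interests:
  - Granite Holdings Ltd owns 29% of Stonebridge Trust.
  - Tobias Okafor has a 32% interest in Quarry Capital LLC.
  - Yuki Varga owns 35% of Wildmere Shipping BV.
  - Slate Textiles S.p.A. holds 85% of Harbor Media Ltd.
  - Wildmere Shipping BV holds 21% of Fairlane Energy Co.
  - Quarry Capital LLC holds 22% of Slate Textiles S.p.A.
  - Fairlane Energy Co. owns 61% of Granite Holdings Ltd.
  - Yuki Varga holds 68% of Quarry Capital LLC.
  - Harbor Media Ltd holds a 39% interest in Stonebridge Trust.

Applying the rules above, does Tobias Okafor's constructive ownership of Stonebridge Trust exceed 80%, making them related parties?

By spousal attribution (R2), Tobias Okafor is treated as also owning Yuki Varga's interest in Quarry Capital LLC, giving 32% + 68% = 100%.
By spousal attribution (R2), Tobias Okafor is treated as owning Yuki Varga's 35% interest in Wildmere Shipping BV.
Chain via Quarry Capital LLC → Slate Textiles S.p.A. → Harbor Media Ltd (R1): 100% × 22% × 85% × 39% = 7.293% of Stonebridge Trust.
Chain via Wildmere Shipping BV → Fairlane Energy Co. → Granite Holdings Ltd (R1): 35% × 21% × 61% × 29% = 1.300215% of Stonebridge Trust.
Aggregating (R3): 7.293% + 1.300215% = 8.593215%.
8.593215% does not exceed the 80% threshold, so Tobias is not a related party to Stonebridge Trust.

No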